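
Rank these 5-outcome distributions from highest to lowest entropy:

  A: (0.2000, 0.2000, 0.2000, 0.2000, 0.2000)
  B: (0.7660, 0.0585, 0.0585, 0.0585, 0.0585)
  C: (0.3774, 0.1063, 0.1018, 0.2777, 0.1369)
A > C > B

Key insight: Entropy is maximized by uniform distributions and minimized by concentrated distributions.

- Uniform distributions have maximum entropy log₂(5) = 2.3219 bits
- The more "peaked" or concentrated a distribution, the lower its entropy

Entropies:
  H(A) = 2.3219 bits
  H(B) = 1.2529 bits
  H(C) = 2.1157 bits

Ranking: A > C > B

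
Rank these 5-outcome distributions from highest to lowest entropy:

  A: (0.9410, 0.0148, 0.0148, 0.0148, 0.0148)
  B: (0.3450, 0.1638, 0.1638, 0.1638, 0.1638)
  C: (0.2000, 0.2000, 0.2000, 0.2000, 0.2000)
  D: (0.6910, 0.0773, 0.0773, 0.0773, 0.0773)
C > B > D > A

Key insight: Entropy is maximized by uniform distributions and minimized by concentrated distributions.

Entropies:
  H(A) = 0.4415 bits
  H(B) = 2.2395 bits
  H(C) = 2.3219 bits
  H(D) = 1.5100 bits

Ranking: C > B > D > A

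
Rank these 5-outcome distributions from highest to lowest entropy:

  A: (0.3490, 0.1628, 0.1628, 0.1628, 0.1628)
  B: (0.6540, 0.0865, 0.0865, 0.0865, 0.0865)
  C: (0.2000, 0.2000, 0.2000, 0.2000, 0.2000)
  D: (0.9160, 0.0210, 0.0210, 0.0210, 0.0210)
C > A > B > D

Key insight: Entropy is maximized by uniform distributions and minimized by concentrated distributions.

Entropies:
  H(A) = 2.2352 bits
  H(B) = 1.6224 bits
  H(C) = 2.3219 bits
  H(D) = 0.5841 bits

Ranking: C > A > B > D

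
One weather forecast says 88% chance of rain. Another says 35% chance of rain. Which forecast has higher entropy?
35% forecast

Treat each forecast as a Bernoulli distribution. Binary entropy is maximized at p=0.5 and falls off symmetrically toward 0 or 1. The 35% forecast is closer to 50%, so it is more uncertain. H(88%) ≈ 0.529 bits, H(35%) ≈ 0.934 bits.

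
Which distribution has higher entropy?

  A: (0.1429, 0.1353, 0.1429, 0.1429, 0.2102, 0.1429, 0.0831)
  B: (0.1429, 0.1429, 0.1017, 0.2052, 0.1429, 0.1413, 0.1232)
B

Both distributions are close to uniform, making this a harder comparison.

H(A) = 2.7659 bits
H(B) = 2.7785 bits

The distribution closer to uniform has higher entropy.
Answer: B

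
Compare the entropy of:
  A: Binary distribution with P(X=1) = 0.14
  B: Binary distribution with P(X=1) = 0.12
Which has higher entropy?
A

For binary distributions, entropy is maximized at p=0.5 and decreases as p moves toward 0 or 1.

H(A) = H(0.14) = 0.5842 bits
H(B) = H(0.12) = 0.5294 bits

Distribution A (p=0.14) is closer to uniform (p=0.5), so it has higher entropy.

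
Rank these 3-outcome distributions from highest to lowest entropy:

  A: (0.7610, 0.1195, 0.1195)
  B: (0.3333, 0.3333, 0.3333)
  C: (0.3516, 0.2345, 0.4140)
B > C > A

Key insight: Entropy is maximized by uniform distributions and minimized by concentrated distributions.

- Uniform distributions have maximum entropy log₂(3) = 1.5850 bits
- The more "peaked" or concentrated a distribution, the lower its entropy

Entropies:
  H(A) = 1.0324 bits
  H(B) = 1.5850 bits
  H(C) = 1.5476 bits

Ranking: B > C > A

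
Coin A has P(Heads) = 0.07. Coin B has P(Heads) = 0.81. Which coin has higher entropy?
B

For binary distributions, entropy is maximized at p=0.5 and decreases as p moves toward 0 or 1.

H(A) = H(0.07) = 0.3659 bits
H(B) = H(0.81) = 0.7015 bits

Distribution B (p=0.81) is closer to uniform (p=0.5), so it has higher entropy.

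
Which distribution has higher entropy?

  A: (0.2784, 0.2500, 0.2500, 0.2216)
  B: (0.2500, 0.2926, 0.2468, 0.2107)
A

Both distributions are close to uniform, making this a harder comparison.

H(A) = 1.9953 bits
H(B) = 1.9903 bits

The distribution closer to uniform has higher entropy.
Answer: A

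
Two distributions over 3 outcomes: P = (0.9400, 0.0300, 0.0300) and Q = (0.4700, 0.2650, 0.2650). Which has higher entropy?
Q

P is highly concentrated on one outcome (94%), making it nearly deterministic. Q spreads its mass more evenly (max 47%). The more spread-out distribution has higher entropy: H(P) ≈ 0.387 bits, H(Q) ≈ 1.527 bits.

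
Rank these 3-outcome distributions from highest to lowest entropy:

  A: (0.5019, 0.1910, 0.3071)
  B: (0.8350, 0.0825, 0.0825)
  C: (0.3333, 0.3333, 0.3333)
C > A > B

Key insight: Entropy is maximized by uniform distributions and minimized by concentrated distributions.

- Uniform distributions have maximum entropy log₂(3) = 1.5850 bits
- The more "peaked" or concentrated a distribution, the lower its entropy

Entropies:
  H(A) = 1.4784 bits
  H(B) = 0.8111 bits
  H(C) = 1.5850 bits

Ranking: C > A > B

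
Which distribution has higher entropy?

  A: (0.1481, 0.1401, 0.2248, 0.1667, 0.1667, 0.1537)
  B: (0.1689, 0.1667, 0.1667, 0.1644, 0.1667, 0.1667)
B

Both distributions are close to uniform, making this a harder comparison.

H(A) = 2.5663 bits
H(B) = 2.5849 bits

The distribution closer to uniform has higher entropy.
Answer: B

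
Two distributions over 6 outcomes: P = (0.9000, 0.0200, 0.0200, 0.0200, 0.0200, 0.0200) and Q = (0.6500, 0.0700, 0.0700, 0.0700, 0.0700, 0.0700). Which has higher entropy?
Q

P is highly concentrated on one outcome (90%), making it nearly deterministic. Q spreads its mass more evenly (max 65%). The more spread-out distribution has higher entropy: H(P) ≈ 0.701 bits, H(Q) ≈ 1.747 bits.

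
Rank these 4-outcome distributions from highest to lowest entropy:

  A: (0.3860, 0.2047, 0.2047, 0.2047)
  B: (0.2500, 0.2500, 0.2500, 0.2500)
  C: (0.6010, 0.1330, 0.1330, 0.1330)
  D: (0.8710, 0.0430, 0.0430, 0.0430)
B > A > C > D

Key insight: Entropy is maximized by uniform distributions and minimized by concentrated distributions.

Entropies:
  H(A) = 1.9353 bits
  H(B) = 2.0000 bits
  H(C) = 1.6028 bits
  H(D) = 0.7591 bits

Ranking: B > A > C > D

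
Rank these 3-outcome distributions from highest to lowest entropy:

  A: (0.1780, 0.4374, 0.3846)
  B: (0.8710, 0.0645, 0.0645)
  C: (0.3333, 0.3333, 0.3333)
C > A > B

Key insight: Entropy is maximized by uniform distributions and minimized by concentrated distributions.

- Uniform distributions have maximum entropy log₂(3) = 1.5850 bits
- The more "peaked" or concentrated a distribution, the lower its entropy

Entropies:
  H(A) = 1.4952 bits
  H(B) = 0.6837 bits
  H(C) = 1.5850 bits

Ranking: C > A > B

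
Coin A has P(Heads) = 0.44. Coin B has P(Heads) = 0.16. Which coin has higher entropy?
A

For binary distributions, entropy is maximized at p=0.5 and decreases as p moves toward 0 or 1.

H(A) = H(0.44) = 0.9896 bits
H(B) = H(0.16) = 0.6343 bits

Distribution A (p=0.44) is closer to uniform (p=0.5), so it has higher entropy.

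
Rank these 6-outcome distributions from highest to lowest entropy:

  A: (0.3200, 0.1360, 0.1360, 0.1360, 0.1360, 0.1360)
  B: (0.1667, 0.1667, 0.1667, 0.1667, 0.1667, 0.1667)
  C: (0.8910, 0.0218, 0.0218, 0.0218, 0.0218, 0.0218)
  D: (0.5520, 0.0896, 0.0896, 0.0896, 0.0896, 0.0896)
B > A > D > C

Key insight: Entropy is maximized by uniform distributions and minimized by concentrated distributions.

Entropies:
  H(A) = 2.4833 bits
  H(B) = 2.5850 bits
  H(C) = 0.7500 bits
  H(D) = 2.0324 bits

Ranking: B > A > D > C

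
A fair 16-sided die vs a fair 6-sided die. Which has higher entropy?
16-sided die

Both are uniform distributions; for uniform over n outcomes, H = log₂(n). H(16-sided) = log₂(16) = 4.000 bits and H(6-sided) = log₂(6) = 2.585 bits. More outcomes in a uniform distribution means higher entropy.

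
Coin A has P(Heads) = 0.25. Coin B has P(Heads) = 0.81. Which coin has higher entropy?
A

For binary distributions, entropy is maximized at p=0.5 and decreases as p moves toward 0 or 1.

H(A) = H(0.25) = 0.8113 bits
H(B) = H(0.81) = 0.7015 bits

Distribution A (p=0.25) is closer to uniform (p=0.5), so it has higher entropy.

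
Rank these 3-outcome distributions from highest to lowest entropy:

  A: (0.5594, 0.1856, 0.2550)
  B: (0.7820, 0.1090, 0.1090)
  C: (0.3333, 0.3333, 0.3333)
C > A > B

Key insight: Entropy is maximized by uniform distributions and minimized by concentrated distributions.

- Uniform distributions have maximum entropy log₂(3) = 1.5850 bits
- The more "peaked" or concentrated a distribution, the lower its entropy

Entropies:
  H(A) = 1.4224 bits
  H(B) = 0.9745 bits
  H(C) = 1.5850 bits

Ranking: C > A > B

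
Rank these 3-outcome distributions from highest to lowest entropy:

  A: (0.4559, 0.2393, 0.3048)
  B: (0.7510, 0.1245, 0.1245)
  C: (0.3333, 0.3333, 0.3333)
C > A > B

Key insight: Entropy is maximized by uniform distributions and minimized by concentrated distributions.

- Uniform distributions have maximum entropy log₂(3) = 1.5850 bits
- The more "peaked" or concentrated a distribution, the lower its entropy

Entropies:
  H(A) = 1.5328 bits
  H(B) = 1.0587 bits
  H(C) = 1.5850 bits

Ranking: C > A > B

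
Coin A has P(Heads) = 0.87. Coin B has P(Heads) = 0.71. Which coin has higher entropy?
B

For binary distributions, entropy is maximized at p=0.5 and decreases as p moves toward 0 or 1.

H(A) = H(0.87) = 0.5574 bits
H(B) = H(0.71) = 0.8687 bits

Distribution B (p=0.71) is closer to uniform (p=0.5), so it has higher entropy.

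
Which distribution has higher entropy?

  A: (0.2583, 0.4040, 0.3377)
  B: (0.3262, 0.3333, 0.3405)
B

Both distributions are close to uniform, making this a harder comparison.

H(A) = 1.5616 bits
H(B) = 1.5847 bits

The distribution closer to uniform has higher entropy.
Answer: B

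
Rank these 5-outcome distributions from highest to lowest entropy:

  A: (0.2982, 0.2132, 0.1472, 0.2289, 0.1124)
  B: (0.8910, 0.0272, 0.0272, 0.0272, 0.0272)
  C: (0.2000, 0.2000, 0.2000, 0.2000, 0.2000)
C > A > B

Key insight: Entropy is maximized by uniform distributions and minimized by concentrated distributions.

- Uniform distributions have maximum entropy log₂(5) = 2.3219 bits
- The more "peaked" or concentrated a distribution, the lower its entropy

Entropies:
  H(A) = 2.2442 bits
  H(B) = 0.7149 bits
  H(C) = 2.3219 bits

Ranking: C > A > B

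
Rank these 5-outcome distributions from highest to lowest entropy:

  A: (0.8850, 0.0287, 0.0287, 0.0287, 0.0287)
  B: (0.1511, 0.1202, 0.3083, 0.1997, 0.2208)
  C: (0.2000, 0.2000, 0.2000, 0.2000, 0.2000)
C > B > A

Key insight: Entropy is maximized by uniform distributions and minimized by concentrated distributions.

- Uniform distributions have maximum entropy log₂(5) = 2.3219 bits
- The more "peaked" or concentrated a distribution, the lower its entropy

Entropies:
  H(A) = 0.7448 bits
  H(B) = 2.2479 bits
  H(C) = 2.3219 bits

Ranking: C > B > A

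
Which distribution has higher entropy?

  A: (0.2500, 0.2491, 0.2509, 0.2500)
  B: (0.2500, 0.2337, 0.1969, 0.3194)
A

Both distributions are close to uniform, making this a harder comparison.

H(A) = 2.0000 bits
H(B) = 1.9776 bits

The distribution closer to uniform has higher entropy.
Answer: A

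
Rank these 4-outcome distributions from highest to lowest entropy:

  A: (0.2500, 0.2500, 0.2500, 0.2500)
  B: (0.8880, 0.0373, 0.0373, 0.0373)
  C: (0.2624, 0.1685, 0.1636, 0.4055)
A > C > B

Key insight: Entropy is maximized by uniform distributions and minimized by concentrated distributions.

- Uniform distributions have maximum entropy log₂(4) = 2.0000 bits
- The more "peaked" or concentrated a distribution, the lower its entropy

Entropies:
  H(A) = 2.0000 bits
  H(B) = 0.6834 bits
  H(C) = 1.8947 bits

Ranking: A > C > B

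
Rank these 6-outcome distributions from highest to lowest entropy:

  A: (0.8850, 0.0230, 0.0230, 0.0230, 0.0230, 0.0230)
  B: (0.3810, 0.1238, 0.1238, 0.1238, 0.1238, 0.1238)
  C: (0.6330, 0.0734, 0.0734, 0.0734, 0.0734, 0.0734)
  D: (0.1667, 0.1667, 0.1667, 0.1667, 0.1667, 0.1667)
D > B > C > A

Key insight: Entropy is maximized by uniform distributions and minimized by concentrated distributions.

Entropies:
  H(A) = 0.7818 bits
  H(B) = 2.3960 bits
  H(C) = 1.8005 bits
  H(D) = 2.5850 bits

Ranking: D > B > C > A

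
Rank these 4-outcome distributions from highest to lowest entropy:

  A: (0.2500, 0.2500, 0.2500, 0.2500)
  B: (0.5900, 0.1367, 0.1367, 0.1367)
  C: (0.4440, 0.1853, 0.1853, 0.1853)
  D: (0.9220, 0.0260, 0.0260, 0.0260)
A > C > B > D

Key insight: Entropy is maximized by uniform distributions and minimized by concentrated distributions.

Entropies:
  H(A) = 2.0000 bits
  H(B) = 1.6263 bits
  H(C) = 1.8722 bits
  H(D) = 0.5187 bits

Ranking: A > C > B > D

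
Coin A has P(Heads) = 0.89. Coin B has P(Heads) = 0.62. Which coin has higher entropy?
B

For binary distributions, entropy is maximized at p=0.5 and decreases as p moves toward 0 or 1.

H(A) = H(0.89) = 0.4999 bits
H(B) = H(0.62) = 0.9580 bits

Distribution B (p=0.62) is closer to uniform (p=0.5), so it has higher entropy.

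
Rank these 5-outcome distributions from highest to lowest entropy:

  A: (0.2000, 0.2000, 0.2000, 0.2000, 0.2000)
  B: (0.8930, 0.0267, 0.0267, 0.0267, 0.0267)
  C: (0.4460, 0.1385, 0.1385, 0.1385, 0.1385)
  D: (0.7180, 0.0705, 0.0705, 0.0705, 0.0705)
A > C > D > B

Key insight: Entropy is maximized by uniform distributions and minimized by concentrated distributions.

Entropies:
  H(A) = 2.3219 bits
  H(B) = 0.7048 bits
  H(C) = 2.0996 bits
  H(D) = 1.4222 bits

Ranking: A > C > D > B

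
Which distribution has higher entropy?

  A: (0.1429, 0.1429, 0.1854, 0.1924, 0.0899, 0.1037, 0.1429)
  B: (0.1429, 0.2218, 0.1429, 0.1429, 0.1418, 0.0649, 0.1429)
A

Both distributions are close to uniform, making this a harder comparison.

H(A) = 2.7629 bits
H(B) = 2.7418 bits

The distribution closer to uniform has higher entropy.
Answer: A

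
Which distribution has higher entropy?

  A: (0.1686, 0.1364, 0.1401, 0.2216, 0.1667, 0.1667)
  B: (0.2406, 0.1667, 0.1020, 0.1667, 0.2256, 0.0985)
A

Both distributions are close to uniform, making this a harder comparison.

H(A) = 2.5657 bits
H(B) = 2.5061 bits

The distribution closer to uniform has higher entropy.
Answer: A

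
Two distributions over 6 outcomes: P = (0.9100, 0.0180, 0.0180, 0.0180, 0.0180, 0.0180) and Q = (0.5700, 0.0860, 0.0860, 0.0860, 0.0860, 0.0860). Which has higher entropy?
Q

P is highly concentrated on one outcome (91%), making it nearly deterministic. Q spreads its mass more evenly (max 57%). The more spread-out distribution has higher entropy: H(P) ≈ 0.645 bits, H(Q) ≈ 1.984 bits.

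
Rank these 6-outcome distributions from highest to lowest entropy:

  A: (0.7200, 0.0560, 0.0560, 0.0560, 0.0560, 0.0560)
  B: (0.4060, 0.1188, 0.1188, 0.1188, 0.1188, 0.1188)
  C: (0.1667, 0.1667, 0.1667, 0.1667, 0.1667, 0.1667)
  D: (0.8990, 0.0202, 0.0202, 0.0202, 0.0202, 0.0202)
C > B > A > D

Key insight: Entropy is maximized by uniform distributions and minimized by concentrated distributions.

Entropies:
  H(A) = 1.5056 bits
  H(B) = 2.3536 bits
  H(C) = 2.5850 bits
  H(D) = 0.7067 bits

Ranking: C > B > A > D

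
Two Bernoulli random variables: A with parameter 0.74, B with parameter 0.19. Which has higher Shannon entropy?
A

For binary distributions, entropy is maximized at p=0.5 and decreases as p moves toward 0 or 1.

H(A) = H(0.74) = 0.8267 bits
H(B) = H(0.19) = 0.7015 bits

Distribution A (p=0.74) is closer to uniform (p=0.5), so it has higher entropy.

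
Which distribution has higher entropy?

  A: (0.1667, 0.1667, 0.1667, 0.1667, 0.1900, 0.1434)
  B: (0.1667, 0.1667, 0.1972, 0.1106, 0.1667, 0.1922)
A

Both distributions are close to uniform, making this a harder comparison.

H(A) = 2.5802 bits
H(B) = 2.5630 bits

The distribution closer to uniform has higher entropy.
Answer: A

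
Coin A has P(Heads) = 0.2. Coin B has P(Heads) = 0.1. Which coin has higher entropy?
A

For binary distributions, entropy is maximized at p=0.5 and decreases as p moves toward 0 or 1.

H(A) = H(0.2) = 0.7219 bits
H(B) = H(0.1) = 0.4690 bits

Distribution A (p=0.2) is closer to uniform (p=0.5), so it has higher entropy.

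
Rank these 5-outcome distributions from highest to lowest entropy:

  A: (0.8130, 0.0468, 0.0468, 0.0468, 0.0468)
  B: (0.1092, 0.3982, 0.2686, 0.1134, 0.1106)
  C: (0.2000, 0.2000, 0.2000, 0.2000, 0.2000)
C > B > A

Key insight: Entropy is maximized by uniform distributions and minimized by concentrated distributions.

- Uniform distributions have maximum entropy log₂(5) = 2.3219 bits
- The more "peaked" or concentrated a distribution, the lower its entropy

Entropies:
  H(A) = 1.0692 bits
  H(B) = 2.0948 bits
  H(C) = 2.3219 bits

Ranking: C > B > A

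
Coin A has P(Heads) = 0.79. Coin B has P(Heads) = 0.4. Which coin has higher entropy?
B

For binary distributions, entropy is maximized at p=0.5 and decreases as p moves toward 0 or 1.

H(A) = H(0.79) = 0.7415 bits
H(B) = H(0.4) = 0.9710 bits

Distribution B (p=0.4) is closer to uniform (p=0.5), so it has higher entropy.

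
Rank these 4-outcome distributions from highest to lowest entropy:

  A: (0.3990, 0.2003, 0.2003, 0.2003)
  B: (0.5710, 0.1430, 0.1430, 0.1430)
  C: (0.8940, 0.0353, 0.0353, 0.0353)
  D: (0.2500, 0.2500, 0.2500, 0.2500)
D > A > B > C

Key insight: Entropy is maximized by uniform distributions and minimized by concentrated distributions.

Entropies:
  H(A) = 1.9229 bits
  H(B) = 1.6654 bits
  H(C) = 0.6557 bits
  H(D) = 2.0000 bits

Ranking: D > A > B > C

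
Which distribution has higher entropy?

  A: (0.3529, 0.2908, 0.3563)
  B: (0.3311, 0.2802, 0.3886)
A

Both distributions are close to uniform, making this a harder comparison.

H(A) = 1.5789 bits
H(B) = 1.5722 bits

The distribution closer to uniform has higher entropy.
Answer: A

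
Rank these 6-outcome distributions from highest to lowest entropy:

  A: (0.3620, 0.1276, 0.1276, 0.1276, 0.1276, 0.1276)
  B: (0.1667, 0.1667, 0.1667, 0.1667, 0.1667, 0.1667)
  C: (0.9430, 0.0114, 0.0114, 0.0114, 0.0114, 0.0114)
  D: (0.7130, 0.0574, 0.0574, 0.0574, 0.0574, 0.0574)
B > A > D > C

Key insight: Entropy is maximized by uniform distributions and minimized by concentrated distributions.

Entropies:
  H(A) = 2.4257 bits
  H(B) = 2.5850 bits
  H(C) = 0.4478 bits
  H(D) = 1.5312 bits

Ranking: B > A > D > C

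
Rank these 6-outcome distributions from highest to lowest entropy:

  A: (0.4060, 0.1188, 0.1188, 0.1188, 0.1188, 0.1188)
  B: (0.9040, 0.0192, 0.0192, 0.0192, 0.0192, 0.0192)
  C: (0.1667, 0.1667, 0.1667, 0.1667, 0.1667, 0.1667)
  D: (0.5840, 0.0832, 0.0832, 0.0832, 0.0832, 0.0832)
C > A > D > B

Key insight: Entropy is maximized by uniform distributions and minimized by concentrated distributions.

Entropies:
  H(A) = 2.3536 bits
  H(B) = 0.6791 bits
  H(C) = 2.5850 bits
  H(D) = 1.9455 bits

Ranking: C > A > D > B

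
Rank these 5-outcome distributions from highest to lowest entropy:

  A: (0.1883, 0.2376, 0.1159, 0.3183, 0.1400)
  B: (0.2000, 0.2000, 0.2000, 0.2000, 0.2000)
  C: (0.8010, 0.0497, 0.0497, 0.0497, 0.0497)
B > A > C

Key insight: Entropy is maximized by uniform distributions and minimized by concentrated distributions.

- Uniform distributions have maximum entropy log₂(5) = 2.3219 bits
- The more "peaked" or concentrated a distribution, the lower its entropy

Entropies:
  H(A) = 2.2293 bits
  H(B) = 2.3219 bits
  H(C) = 1.1179 bits

Ranking: B > A > C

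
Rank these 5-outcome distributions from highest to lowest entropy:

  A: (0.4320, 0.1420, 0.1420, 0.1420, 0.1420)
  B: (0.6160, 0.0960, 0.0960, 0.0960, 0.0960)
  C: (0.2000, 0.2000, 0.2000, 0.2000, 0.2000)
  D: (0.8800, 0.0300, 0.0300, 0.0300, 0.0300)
C > A > B > D

Key insight: Entropy is maximized by uniform distributions and minimized by concentrated distributions.

Entropies:
  H(A) = 2.1226 bits
  H(B) = 1.7288 bits
  H(C) = 2.3219 bits
  H(D) = 0.7694 bits

Ranking: C > A > B > D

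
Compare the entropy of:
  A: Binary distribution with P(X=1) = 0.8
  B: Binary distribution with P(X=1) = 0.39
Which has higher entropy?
B

For binary distributions, entropy is maximized at p=0.5 and decreases as p moves toward 0 or 1.

H(A) = H(0.8) = 0.7219 bits
H(B) = H(0.39) = 0.9648 bits

Distribution B (p=0.39) is closer to uniform (p=0.5), so it has higher entropy.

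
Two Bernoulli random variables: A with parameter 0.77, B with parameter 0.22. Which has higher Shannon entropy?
A

For binary distributions, entropy is maximized at p=0.5 and decreases as p moves toward 0 or 1.

H(A) = H(0.77) = 0.7780 bits
H(B) = H(0.22) = 0.7602 bits

Distribution A (p=0.77) is closer to uniform (p=0.5), so it has higher entropy.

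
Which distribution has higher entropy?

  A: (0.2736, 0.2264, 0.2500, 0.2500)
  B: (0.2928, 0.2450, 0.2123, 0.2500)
A

Both distributions are close to uniform, making this a harder comparison.

H(A) = 1.9968 bits
H(B) = 1.9906 bits

The distribution closer to uniform has higher entropy.
Answer: A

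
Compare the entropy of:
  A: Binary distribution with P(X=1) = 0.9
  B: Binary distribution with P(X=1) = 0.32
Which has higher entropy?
B

For binary distributions, entropy is maximized at p=0.5 and decreases as p moves toward 0 or 1.

H(A) = H(0.9) = 0.4690 bits
H(B) = H(0.32) = 0.9044 bits

Distribution B (p=0.32) is closer to uniform (p=0.5), so it has higher entropy.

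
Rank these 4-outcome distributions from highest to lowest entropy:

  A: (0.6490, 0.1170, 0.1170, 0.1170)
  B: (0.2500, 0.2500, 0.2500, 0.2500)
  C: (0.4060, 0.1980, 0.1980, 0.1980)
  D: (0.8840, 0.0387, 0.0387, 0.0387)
B > C > A > D

Key insight: Entropy is maximized by uniform distributions and minimized by concentrated distributions.

Entropies:
  H(A) = 1.4913 bits
  H(B) = 2.0000 bits
  H(C) = 1.9158 bits
  H(D) = 0.7016 bits

Ranking: B > C > A > D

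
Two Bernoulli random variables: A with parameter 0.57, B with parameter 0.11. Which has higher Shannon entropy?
A

For binary distributions, entropy is maximized at p=0.5 and decreases as p moves toward 0 or 1.

H(A) = H(0.57) = 0.9858 bits
H(B) = H(0.11) = 0.4999 bits

Distribution A (p=0.57) is closer to uniform (p=0.5), so it has higher entropy.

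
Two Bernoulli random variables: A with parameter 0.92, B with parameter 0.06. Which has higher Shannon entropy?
A

For binary distributions, entropy is maximized at p=0.5 and decreases as p moves toward 0 or 1.

H(A) = H(0.92) = 0.4022 bits
H(B) = H(0.06) = 0.3274 bits

Distribution A (p=0.92) is closer to uniform (p=0.5), so it has higher entropy.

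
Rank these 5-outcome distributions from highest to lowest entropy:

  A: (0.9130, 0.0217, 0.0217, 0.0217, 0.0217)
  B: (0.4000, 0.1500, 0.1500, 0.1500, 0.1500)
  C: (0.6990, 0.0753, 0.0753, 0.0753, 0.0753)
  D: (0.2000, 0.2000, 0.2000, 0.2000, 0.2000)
D > B > C > A

Key insight: Entropy is maximized by uniform distributions and minimized by concentrated distributions.

Entropies:
  H(A) = 0.6004 bits
  H(B) = 2.1710 bits
  H(C) = 1.4845 bits
  H(D) = 2.3219 bits

Ranking: D > B > C > A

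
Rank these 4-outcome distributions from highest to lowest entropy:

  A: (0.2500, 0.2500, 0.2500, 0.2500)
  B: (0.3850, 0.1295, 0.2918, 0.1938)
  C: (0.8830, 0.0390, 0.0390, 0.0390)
A > B > C

Key insight: Entropy is maximized by uniform distributions and minimized by concentrated distributions.

- Uniform distributions have maximum entropy log₂(4) = 2.0000 bits
- The more "peaked" or concentrated a distribution, the lower its entropy

Entropies:
  H(A) = 2.0000 bits
  H(B) = 1.8893 bits
  H(C) = 0.7061 bits

Ranking: A > B > C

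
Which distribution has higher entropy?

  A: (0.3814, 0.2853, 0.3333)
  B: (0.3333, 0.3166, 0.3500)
B

Both distributions are close to uniform, making this a harder comparison.

H(A) = 1.5749 bits
H(B) = 1.5838 bits

The distribution closer to uniform has higher entropy.
Answer: B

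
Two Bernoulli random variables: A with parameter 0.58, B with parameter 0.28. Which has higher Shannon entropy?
A

For binary distributions, entropy is maximized at p=0.5 and decreases as p moves toward 0 or 1.

H(A) = H(0.58) = 0.9815 bits
H(B) = H(0.28) = 0.8555 bits

Distribution A (p=0.58) is closer to uniform (p=0.5), so it has higher entropy.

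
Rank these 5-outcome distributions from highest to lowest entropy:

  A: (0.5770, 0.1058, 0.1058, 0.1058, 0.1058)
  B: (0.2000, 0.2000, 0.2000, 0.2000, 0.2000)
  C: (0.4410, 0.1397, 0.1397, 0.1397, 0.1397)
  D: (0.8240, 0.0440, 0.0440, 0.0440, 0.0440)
B > C > A > D

Key insight: Entropy is maximized by uniform distributions and minimized by concentrated distributions.

Entropies:
  H(A) = 1.8288 bits
  H(B) = 2.3219 bits
  H(C) = 2.1079 bits
  H(D) = 1.0232 bits

Ranking: B > C > A > D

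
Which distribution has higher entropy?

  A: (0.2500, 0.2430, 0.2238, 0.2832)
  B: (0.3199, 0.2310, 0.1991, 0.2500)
A

Both distributions are close to uniform, making this a harder comparison.

H(A) = 1.9948 bits
H(B) = 1.9779 bits

The distribution closer to uniform has higher entropy.
Answer: A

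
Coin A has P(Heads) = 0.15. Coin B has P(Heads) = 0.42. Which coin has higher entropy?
B

For binary distributions, entropy is maximized at p=0.5 and decreases as p moves toward 0 or 1.

H(A) = H(0.15) = 0.6098 bits
H(B) = H(0.42) = 0.9815 bits

Distribution B (p=0.42) is closer to uniform (p=0.5), so it has higher entropy.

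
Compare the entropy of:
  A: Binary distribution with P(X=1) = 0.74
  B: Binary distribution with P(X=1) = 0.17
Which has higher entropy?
A

For binary distributions, entropy is maximized at p=0.5 and decreases as p moves toward 0 or 1.

H(A) = H(0.74) = 0.8267 bits
H(B) = H(0.17) = 0.6577 bits

Distribution A (p=0.74) is closer to uniform (p=0.5), so it has higher entropy.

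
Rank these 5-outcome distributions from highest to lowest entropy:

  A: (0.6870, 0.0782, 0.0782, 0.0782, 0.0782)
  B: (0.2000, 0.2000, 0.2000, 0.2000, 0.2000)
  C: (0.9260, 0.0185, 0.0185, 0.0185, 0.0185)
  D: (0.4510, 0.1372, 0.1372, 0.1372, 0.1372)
B > D > A > C

Key insight: Entropy is maximized by uniform distributions and minimized by concentrated distributions.

Entropies:
  H(A) = 1.5226 bits
  H(B) = 2.3219 bits
  H(C) = 0.5287 bits
  H(D) = 2.0911 bits

Ranking: B > D > A > C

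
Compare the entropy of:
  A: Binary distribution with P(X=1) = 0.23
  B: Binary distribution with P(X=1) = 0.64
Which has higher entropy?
B

For binary distributions, entropy is maximized at p=0.5 and decreases as p moves toward 0 or 1.

H(A) = H(0.23) = 0.7780 bits
H(B) = H(0.64) = 0.9427 bits

Distribution B (p=0.64) is closer to uniform (p=0.5), so it has higher entropy.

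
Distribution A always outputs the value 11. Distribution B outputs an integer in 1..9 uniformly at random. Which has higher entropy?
B

A is deterministic, so H(A) = 0. B is uniform over 9 outcomes, so H(B) = log₂(9) = 3.170 bits. Any distribution with genuine randomness has higher entropy than a deterministic one.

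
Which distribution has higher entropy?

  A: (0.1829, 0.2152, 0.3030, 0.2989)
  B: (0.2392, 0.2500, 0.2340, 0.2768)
B

Both distributions are close to uniform, making this a harder comparison.

H(A) = 1.9679 bits
H(B) = 1.9969 bits

The distribution closer to uniform has higher entropy.
Answer: B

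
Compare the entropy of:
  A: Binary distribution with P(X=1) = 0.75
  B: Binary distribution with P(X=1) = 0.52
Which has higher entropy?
B

For binary distributions, entropy is maximized at p=0.5 and decreases as p moves toward 0 or 1.

H(A) = H(0.75) = 0.8113 bits
H(B) = H(0.52) = 0.9988 bits

Distribution B (p=0.52) is closer to uniform (p=0.5), so it has higher entropy.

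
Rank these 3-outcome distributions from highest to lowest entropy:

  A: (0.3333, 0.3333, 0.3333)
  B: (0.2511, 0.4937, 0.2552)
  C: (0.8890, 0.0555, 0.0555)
A > B > C

Key insight: Entropy is maximized by uniform distributions and minimized by concentrated distributions.

- Uniform distributions have maximum entropy log₂(3) = 1.5850 bits
- The more "peaked" or concentrated a distribution, the lower its entropy

Entropies:
  H(A) = 1.5850 bits
  H(B) = 1.5062 bits
  H(C) = 0.6139 bits

Ranking: A > B > C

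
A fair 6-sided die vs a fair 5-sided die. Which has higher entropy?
6-sided die

Both are uniform distributions; for uniform over n outcomes, H = log₂(n). H(6-sided) = log₂(6) = 2.585 bits and H(5-sided) = log₂(5) = 2.322 bits. More outcomes in a uniform distribution means higher entropy.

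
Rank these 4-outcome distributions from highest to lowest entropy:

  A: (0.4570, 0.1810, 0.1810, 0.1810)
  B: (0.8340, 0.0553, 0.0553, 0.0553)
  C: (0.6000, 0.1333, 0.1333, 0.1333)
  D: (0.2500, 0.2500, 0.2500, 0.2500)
D > A > C > B

Key insight: Entropy is maximized by uniform distributions and minimized by concentrated distributions.

Entropies:
  H(A) = 1.8553 bits
  H(B) = 0.9116 bits
  H(C) = 1.6049 bits
  H(D) = 2.0000 bits

Ranking: D > A > C > B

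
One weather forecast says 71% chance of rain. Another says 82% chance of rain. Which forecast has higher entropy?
71% forecast

Treat each forecast as a Bernoulli distribution. Binary entropy is maximized at p=0.5 and falls off symmetrically toward 0 or 1. The 71% forecast is closer to 50%, so it is more uncertain. H(71%) ≈ 0.869 bits, H(82%) ≈ 0.680 bits.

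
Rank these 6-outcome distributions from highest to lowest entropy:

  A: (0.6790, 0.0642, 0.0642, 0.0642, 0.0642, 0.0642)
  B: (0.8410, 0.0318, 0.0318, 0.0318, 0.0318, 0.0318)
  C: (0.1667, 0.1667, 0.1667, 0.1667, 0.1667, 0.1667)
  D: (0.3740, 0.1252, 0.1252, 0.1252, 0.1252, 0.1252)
C > D > A > B

Key insight: Entropy is maximized by uniform distributions and minimized by concentrated distributions.

Entropies:
  H(A) = 1.6508 bits
  H(B) = 1.0011 bits
  H(C) = 2.5850 bits
  H(D) = 2.4072 bits

Ranking: C > D > A > B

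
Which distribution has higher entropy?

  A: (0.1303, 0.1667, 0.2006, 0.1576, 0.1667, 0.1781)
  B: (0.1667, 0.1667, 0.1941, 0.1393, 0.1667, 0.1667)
B

Both distributions are close to uniform, making this a harder comparison.

H(A) = 2.5732 bits
H(B) = 2.5784 bits

The distribution closer to uniform has higher entropy.
Answer: B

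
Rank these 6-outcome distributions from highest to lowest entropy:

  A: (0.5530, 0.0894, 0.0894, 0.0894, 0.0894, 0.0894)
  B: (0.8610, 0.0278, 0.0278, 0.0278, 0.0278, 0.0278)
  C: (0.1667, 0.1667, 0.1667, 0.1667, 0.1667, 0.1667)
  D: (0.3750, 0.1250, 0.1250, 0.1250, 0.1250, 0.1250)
C > D > A > B

Key insight: Entropy is maximized by uniform distributions and minimized by concentrated distributions.

Entropies:
  H(A) = 2.0298 bits
  H(B) = 0.9044 bits
  H(C) = 2.5850 bits
  H(D) = 2.4056 bits

Ranking: C > D > A > B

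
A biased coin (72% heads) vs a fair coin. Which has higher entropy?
Fair coin

The fair coin is uniform (p=0.5), maximizing binary entropy at 1 bit. The biased coin has H(0.72) ≈ 0.855 bits — its outcome is more predictable, so its entropy is lower.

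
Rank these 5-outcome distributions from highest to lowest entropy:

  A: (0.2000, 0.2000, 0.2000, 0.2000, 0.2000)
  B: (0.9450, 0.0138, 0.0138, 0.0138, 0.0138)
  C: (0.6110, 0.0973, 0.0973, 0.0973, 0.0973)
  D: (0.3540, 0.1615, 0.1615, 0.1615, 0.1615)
A > D > C > B

Key insight: Entropy is maximized by uniform distributions and minimized by concentrated distributions.

Entropies:
  H(A) = 2.3219 bits
  H(B) = 0.4173 bits
  H(C) = 1.7422 bits
  H(D) = 2.2296 bits

Ranking: A > D > C > B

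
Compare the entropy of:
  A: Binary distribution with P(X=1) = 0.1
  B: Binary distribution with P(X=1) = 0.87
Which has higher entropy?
B

For binary distributions, entropy is maximized at p=0.5 and decreases as p moves toward 0 or 1.

H(A) = H(0.1) = 0.4690 bits
H(B) = H(0.87) = 0.5574 bits

Distribution B (p=0.87) is closer to uniform (p=0.5), so it has higher entropy.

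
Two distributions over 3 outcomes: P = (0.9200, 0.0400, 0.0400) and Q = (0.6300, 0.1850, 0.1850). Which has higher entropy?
Q

P is highly concentrated on one outcome (92%), making it nearly deterministic. Q spreads its mass more evenly (max 63%). The more spread-out distribution has higher entropy: H(P) ≈ 0.482 bits, H(Q) ≈ 1.321 bits.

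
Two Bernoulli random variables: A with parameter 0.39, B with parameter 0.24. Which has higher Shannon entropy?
A

For binary distributions, entropy is maximized at p=0.5 and decreases as p moves toward 0 or 1.

H(A) = H(0.39) = 0.9648 bits
H(B) = H(0.24) = 0.7950 bits

Distribution A (p=0.39) is closer to uniform (p=0.5), so it has higher entropy.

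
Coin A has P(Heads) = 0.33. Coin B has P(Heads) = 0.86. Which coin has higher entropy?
A

For binary distributions, entropy is maximized at p=0.5 and decreases as p moves toward 0 or 1.

H(A) = H(0.33) = 0.9149 bits
H(B) = H(0.86) = 0.5842 bits

Distribution A (p=0.33) is closer to uniform (p=0.5), so it has higher entropy.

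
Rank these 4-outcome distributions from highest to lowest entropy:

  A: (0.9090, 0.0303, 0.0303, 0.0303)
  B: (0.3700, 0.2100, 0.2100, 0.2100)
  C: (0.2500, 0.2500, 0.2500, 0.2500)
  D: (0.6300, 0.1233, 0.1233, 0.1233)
C > B > D > A

Key insight: Entropy is maximized by uniform distributions and minimized by concentrated distributions.

Entropies:
  H(A) = 0.5840 bits
  H(B) = 1.9492 bits
  H(C) = 2.0000 bits
  H(D) = 1.5371 bits

Ranking: C > B > D > A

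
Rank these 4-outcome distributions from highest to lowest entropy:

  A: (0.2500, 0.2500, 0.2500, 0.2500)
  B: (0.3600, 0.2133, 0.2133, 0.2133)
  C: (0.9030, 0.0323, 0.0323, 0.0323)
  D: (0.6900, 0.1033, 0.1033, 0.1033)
A > B > D > C

Key insight: Entropy is maximized by uniform distributions and minimized by concentrated distributions.

Entropies:
  H(A) = 2.0000 bits
  H(B) = 1.9571 bits
  H(C) = 0.6132 bits
  H(D) = 1.3845 bits

Ranking: A > B > D > C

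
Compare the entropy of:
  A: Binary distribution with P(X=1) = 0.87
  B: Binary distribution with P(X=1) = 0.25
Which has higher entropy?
B

For binary distributions, entropy is maximized at p=0.5 and decreases as p moves toward 0 or 1.

H(A) = H(0.87) = 0.5574 bits
H(B) = H(0.25) = 0.8113 bits

Distribution B (p=0.25) is closer to uniform (p=0.5), so it has higher entropy.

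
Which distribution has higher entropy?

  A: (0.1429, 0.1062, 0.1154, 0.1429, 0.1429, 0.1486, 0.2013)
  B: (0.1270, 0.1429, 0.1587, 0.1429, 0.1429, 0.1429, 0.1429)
B

Both distributions are close to uniform, making this a harder comparison.

H(A) = 2.7804 bits
H(B) = 2.8048 bits

The distribution closer to uniform has higher entropy.
Answer: B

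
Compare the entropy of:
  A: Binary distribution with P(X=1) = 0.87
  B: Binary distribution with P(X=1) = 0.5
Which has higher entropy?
B

For binary distributions, entropy is maximized at p=0.5 and decreases as p moves toward 0 or 1.

H(A) = H(0.87) = 0.5574 bits
H(B) = H(0.5) = 1.0000 bits

Distribution B (p=0.5) is closer to uniform (p=0.5), so it has higher entropy.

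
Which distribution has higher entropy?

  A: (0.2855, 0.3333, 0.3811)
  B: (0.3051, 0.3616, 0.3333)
B

Both distributions are close to uniform, making this a harder comparison.

H(A) = 1.5750 bits
H(B) = 1.5815 bits

The distribution closer to uniform has higher entropy.
Answer: B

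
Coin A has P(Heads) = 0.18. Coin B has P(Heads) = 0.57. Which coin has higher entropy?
B

For binary distributions, entropy is maximized at p=0.5 and decreases as p moves toward 0 or 1.

H(A) = H(0.18) = 0.6801 bits
H(B) = H(0.57) = 0.9858 bits

Distribution B (p=0.57) is closer to uniform (p=0.5), so it has higher entropy.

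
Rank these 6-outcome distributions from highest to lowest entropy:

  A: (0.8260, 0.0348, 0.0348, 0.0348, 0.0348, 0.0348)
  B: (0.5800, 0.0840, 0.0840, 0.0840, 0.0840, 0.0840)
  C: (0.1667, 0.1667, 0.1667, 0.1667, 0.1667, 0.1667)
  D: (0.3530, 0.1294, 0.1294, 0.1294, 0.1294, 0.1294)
C > D > B > A

Key insight: Entropy is maximized by uniform distributions and minimized by concentrated distributions.

Entropies:
  H(A) = 1.0708 bits
  H(B) = 1.9567 bits
  H(C) = 2.5850 bits
  H(D) = 2.4390 bits

Ranking: C > D > B > A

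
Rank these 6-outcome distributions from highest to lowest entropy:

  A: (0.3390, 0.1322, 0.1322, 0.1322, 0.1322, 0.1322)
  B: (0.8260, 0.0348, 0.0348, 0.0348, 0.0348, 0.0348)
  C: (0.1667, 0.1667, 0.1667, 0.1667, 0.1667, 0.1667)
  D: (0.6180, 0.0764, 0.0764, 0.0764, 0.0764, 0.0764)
C > A > D > B

Key insight: Entropy is maximized by uniform distributions and minimized by concentrated distributions.

Entropies:
  H(A) = 2.4587 bits
  H(B) = 1.0708 bits
  H(C) = 2.5850 bits
  H(D) = 1.8464 bits

Ranking: C > A > D > B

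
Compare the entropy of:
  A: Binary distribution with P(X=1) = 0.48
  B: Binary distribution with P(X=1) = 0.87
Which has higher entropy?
A

For binary distributions, entropy is maximized at p=0.5 and decreases as p moves toward 0 or 1.

H(A) = H(0.48) = 0.9988 bits
H(B) = H(0.87) = 0.5574 bits

Distribution A (p=0.48) is closer to uniform (p=0.5), so it has higher entropy.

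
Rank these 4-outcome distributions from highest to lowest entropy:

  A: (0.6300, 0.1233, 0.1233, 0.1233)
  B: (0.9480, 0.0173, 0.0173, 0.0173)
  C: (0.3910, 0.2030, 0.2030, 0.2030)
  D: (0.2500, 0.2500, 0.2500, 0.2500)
D > C > A > B

Key insight: Entropy is maximized by uniform distributions and minimized by concentrated distributions.

Entropies:
  H(A) = 1.5371 bits
  H(B) = 0.3773 bits
  H(C) = 1.9307 bits
  H(D) = 2.0000 bits

Ranking: D > C > A > B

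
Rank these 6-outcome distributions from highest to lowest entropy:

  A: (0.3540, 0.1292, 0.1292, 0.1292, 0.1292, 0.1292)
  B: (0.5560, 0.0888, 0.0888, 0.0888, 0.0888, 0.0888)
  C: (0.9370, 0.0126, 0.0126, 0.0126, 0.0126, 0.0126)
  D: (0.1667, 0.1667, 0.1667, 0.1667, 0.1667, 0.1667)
D > A > B > C

Key insight: Entropy is maximized by uniform distributions and minimized by concentrated distributions.

Entropies:
  H(A) = 2.4376 bits
  H(B) = 2.0219 bits
  H(C) = 0.4855 bits
  H(D) = 2.5850 bits

Ranking: D > A > B > C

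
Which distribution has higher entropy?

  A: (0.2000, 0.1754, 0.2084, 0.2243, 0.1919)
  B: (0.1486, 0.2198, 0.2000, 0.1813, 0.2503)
A

Both distributions are close to uniform, making this a harder comparison.

H(A) = 2.3171 bits
H(B) = 2.3003 bits

The distribution closer to uniform has higher entropy.
Answer: A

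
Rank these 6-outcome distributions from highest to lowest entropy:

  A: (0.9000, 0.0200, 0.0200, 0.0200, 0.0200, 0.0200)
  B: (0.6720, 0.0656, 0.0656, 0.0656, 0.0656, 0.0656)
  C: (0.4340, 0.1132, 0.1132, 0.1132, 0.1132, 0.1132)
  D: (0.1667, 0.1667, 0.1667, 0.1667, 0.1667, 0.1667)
D > C > B > A

Key insight: Entropy is maximized by uniform distributions and minimized by concentrated distributions.

Entropies:
  H(A) = 0.7012 bits
  H(B) = 1.6745 bits
  H(C) = 2.3016 bits
  H(D) = 2.5850 bits

Ranking: D > C > B > A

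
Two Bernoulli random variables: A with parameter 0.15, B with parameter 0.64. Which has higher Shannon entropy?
B

For binary distributions, entropy is maximized at p=0.5 and decreases as p moves toward 0 or 1.

H(A) = H(0.15) = 0.6098 bits
H(B) = H(0.64) = 0.9427 bits

Distribution B (p=0.64) is closer to uniform (p=0.5), so it has higher entropy.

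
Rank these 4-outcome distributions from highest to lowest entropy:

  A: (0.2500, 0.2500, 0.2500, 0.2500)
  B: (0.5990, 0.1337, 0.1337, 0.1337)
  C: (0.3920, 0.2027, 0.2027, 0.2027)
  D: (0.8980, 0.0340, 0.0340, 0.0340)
A > C > B > D

Key insight: Entropy is maximized by uniform distributions and minimized by concentrated distributions.

Entropies:
  H(A) = 2.0000 bits
  H(B) = 1.6071 bits
  H(C) = 1.9297 bits
  H(D) = 0.6370 bits

Ranking: A > C > B > D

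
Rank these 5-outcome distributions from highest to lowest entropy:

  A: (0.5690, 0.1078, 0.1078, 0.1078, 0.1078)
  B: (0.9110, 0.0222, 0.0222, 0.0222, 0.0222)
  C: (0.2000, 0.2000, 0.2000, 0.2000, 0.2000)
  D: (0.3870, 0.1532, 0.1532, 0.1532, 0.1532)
C > D > A > B

Key insight: Entropy is maximized by uniform distributions and minimized by concentrated distributions.

Entropies:
  H(A) = 1.8482 bits
  H(B) = 0.6111 bits
  H(C) = 2.3219 bits
  H(D) = 2.1888 bits

Ranking: C > D > A > B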